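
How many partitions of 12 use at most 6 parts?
By conjugation, equals partitions of 12 into parts ≤ 6. Let r_j(i) = number of partitions of i into parts ≤ j, for i = 0..12. r_1(i) = 1 for all i; r_j(i) = r_{j-1}(i) + r_j(i-j). Rows j = 2..6: ≤2: 1 1 2 2 3 3 4 4 5 5 6 6 7; ≤3: 1 1 2 3 4 5 7 8 10 12 14 16 19; ≤4: 1 1 2 3 5 6 9 11 15 18 23 27 34; ≤5: 1 1 2 3 5 7 10 13 18 23 30 37 47; ≤6: 1 1 2 3 5 7 11 14 20 26 35 44 58. r_6(12) = 58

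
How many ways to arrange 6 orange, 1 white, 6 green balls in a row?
13! / (6! × 1! × 6!) = 12012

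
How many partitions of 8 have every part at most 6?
Let r_j(i) = number of partitions of i into parts ≤ j, for i = 0..8. r_1(i) = 1 for all i; r_j(i) = r_{j-1}(i) + r_j(i-j). Rows j = 2..6: ≤2: 1 1 2 2 3 3 4 4 5; ≤3: 1 1 2 3 4 5 7 8 10; ≤4: 1 1 2 3 5 6 9 11 15; ≤5: 1 1 2 3 5 7 10 13 18; ≤6: 1 1 2 3 5 7 11 14 20. r_6(8) = 20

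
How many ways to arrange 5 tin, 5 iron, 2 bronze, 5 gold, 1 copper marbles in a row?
18! / (5! × 5! × 2! × 5! × 1!) = 1852538688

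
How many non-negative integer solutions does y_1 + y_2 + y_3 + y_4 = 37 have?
C(37+4-1, 4-1) = C(40, 3) = 9880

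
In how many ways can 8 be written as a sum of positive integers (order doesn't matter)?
Pentagonal recurrence p(n) = p(n-1) + p(n-2) - p(n-5) - p(n-7) + p(n-12) + p(n-15) - ... gives p(0..7) = 1, 1, 2, 3, 5, 7, 11, 15. p(8) = p(7) + p(6) - p(3) - p(1) = 15 + 11 - 3 - 1 = 22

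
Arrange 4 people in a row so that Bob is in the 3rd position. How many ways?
Fix one position: (4-1)! = 6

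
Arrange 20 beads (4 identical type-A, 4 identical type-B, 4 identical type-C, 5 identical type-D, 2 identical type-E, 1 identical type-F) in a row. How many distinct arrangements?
20! / (4! × 4! × 4! × 5! × 2! × 1!) = 733296564000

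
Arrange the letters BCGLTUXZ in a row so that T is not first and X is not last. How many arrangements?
By inclusion-exclusion: 8! - 2×(8-1)! + (8-2)! = 40320 - 10080 + 720 = 30960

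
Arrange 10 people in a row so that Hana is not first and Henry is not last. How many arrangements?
By inclusion-exclusion: 10! - 2×(10-1)! + (10-2)! = 3628800 - 725760 + 40320 = 2943360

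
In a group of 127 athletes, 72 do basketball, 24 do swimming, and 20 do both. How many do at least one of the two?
|A∪B| = |A| + |B| - |A∩B| = 72 + 24 - 20 = 76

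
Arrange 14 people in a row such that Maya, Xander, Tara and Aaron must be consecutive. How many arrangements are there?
Treat the 4 as one block: (14-4+1)! × 4! = 39916800 × 24 = 958003200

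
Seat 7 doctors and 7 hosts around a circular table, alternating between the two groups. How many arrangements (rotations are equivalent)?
Fix one of the doctors: (7-1)! ways for the remaining doctors, × 7! ways for the hosts = 720 × 5040 = 3628800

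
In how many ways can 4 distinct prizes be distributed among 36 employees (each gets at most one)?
P(36,4) = 36!/(36-4)! = 1413720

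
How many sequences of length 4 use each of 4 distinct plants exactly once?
4! = 24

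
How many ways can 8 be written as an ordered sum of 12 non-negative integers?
C(8+12-1, 12-1) = C(19, 11) = 75582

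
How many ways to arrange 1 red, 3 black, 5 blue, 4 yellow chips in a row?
13! / (1! × 3! × 5! × 4!) = 360360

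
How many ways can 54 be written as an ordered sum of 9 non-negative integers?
C(54+9-1, 9-1) = C(62, 8) = 3381098545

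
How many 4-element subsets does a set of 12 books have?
C(12,4) = 12!/(4!×8!) = 495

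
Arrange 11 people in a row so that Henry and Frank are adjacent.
Treat as block: (11-1)! × 2! = 3628800 × 2 = 7257600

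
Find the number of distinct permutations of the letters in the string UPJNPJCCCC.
10! / (2! × 1! × 2! × 4! × 1!) = 37800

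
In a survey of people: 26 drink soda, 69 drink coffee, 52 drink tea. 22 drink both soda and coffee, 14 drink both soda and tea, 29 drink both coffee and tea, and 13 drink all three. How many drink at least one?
|A∪B∪C| = 26+69+52-22-14-29+13 = 95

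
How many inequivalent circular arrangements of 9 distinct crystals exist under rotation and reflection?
(9-1)!/2 = 40320/2 = 20160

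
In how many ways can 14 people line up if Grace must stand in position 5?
Fix one position: (14-1)! = 6227020800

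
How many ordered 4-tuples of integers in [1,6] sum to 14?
Coefficient of x^14 in (x + x² + ... + x^6)^4. By inclusion-exclusion on dice exceeding 6: Σ_j (-1)^j C(4,j)·C(14-1-6j, 3) = C(4,0)·C(13,3) - C(4,1)·C(7,3) = 1·286 - 4·35 = 146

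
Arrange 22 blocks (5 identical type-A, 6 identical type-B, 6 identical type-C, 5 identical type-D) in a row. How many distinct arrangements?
22! / (5! × 6! × 6! × 5!) = 150570227808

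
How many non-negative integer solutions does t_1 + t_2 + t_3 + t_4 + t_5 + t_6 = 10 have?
C(10+6-1, 6-1) = C(15, 5) = 3003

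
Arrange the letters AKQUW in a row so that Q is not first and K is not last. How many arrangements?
By inclusion-exclusion: 5! - 2×(5-1)! + (5-2)! = 120 - 48 + 6 = 78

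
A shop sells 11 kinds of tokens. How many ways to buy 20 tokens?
C(20+11-1, 11-1) = C(30, 10) = 30045015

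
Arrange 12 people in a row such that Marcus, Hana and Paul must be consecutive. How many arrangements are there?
Treat the 3 as one block: (12-3+1)! × 3! = 3628800 × 6 = 21772800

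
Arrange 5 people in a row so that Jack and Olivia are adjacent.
Treat as block: (5-1)! × 2! = 24 × 2 = 48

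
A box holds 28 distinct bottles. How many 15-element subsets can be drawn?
C(28,15) = 28!/(15!×13!) = 37442160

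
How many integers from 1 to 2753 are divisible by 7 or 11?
⌊2753/7⌋ + ⌊2753/11⌋ - ⌊2753/77⌋ = 393 + 250 - 35 = 608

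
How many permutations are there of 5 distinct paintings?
5! = 120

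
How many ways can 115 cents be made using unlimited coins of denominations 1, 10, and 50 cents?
Coefficient of x^115 in 1/(1-x^1) · 1/(1-x^10) · 1/(1-x^50). Case on j = number of 50-cent coins (j = 0..2); remainder r = 115 - 50j is made from {1,10} in ⌊r/10⌋+1 ways. r = 115, 65, 15 → 12 + 7 + 2 = 21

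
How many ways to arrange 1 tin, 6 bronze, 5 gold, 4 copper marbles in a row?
16! / (1! × 6! × 5! × 4!) = 10090080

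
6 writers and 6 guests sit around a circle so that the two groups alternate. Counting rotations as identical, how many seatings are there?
Fix one of the writers: (6-1)! ways for the remaining writers, × 6! ways for the guests = 120 × 720 = 86400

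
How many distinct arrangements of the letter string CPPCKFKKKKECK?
13! / (1! × 3! × 2! × 6! × 1!) = 720720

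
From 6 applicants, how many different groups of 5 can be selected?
C(6,5) = 6!/(5!×1!) = 6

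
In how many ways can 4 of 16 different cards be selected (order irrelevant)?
C(16,4) = 16!/(4!×12!) = 1820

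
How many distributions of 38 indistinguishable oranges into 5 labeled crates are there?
C(38+5-1, 5-1) = C(42, 4) = 111930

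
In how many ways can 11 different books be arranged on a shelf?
11! = 39916800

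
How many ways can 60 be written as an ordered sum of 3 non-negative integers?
C(60+3-1, 3-1) = C(62, 2) = 1891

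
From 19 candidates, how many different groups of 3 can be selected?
C(19,3) = 19!/(3!×16!) = 969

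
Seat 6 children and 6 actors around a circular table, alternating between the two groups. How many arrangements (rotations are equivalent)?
Fix one of the children: (6-1)! ways for the remaining children, × 6! ways for the actors = 120 × 720 = 86400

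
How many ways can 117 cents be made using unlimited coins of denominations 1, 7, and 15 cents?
Coefficient of x^117 in 1/(1-x^1) · 1/(1-x^7) · 1/(1-x^15). Case on j = number of 15-cent coins (j = 0..7); remainder r = 117 - 15j is made from {1,7} in ⌊r/7⌋+1 ways. r = 117, 102, 87, 72, 57, 42, 27, 12 → 17 + 15 + 13 + 11 + 9 + 7 + 4 + 2 = 78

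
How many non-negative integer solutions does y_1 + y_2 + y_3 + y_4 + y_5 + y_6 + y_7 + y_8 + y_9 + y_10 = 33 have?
C(33+10-1, 10-1) = C(42, 9) = 445891810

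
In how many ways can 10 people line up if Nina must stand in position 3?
Fix one position: (10-1)! = 362880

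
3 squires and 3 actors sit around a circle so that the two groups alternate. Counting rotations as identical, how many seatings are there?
Fix one of the squires: (3-1)! ways for the remaining squires, × 3! ways for the actors = 2 × 6 = 12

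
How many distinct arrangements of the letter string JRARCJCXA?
9! / (2! × 2! × 2! × 2! × 1!) = 22680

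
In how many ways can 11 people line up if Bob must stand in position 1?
Fix one position: (11-1)! = 3628800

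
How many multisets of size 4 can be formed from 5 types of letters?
C(4+5-1, 5-1) = C(8, 4) = 70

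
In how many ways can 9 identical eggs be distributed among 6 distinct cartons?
C(9+6-1, 6-1) = C(14, 5) = 2002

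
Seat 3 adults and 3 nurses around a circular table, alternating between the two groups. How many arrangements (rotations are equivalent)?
Fix one of the adults: (3-1)! ways for the remaining adults, × 3! ways for the nurses = 2 × 6 = 12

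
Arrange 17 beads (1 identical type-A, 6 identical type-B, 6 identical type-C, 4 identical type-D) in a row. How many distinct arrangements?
17! / (1! × 6! × 6! × 4!) = 28588560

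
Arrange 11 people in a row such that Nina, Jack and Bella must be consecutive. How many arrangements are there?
Treat the 3 as one block: (11-3+1)! × 3! = 362880 × 6 = 2177280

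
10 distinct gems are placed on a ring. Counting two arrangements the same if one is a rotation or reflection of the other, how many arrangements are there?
(10-1)!/2 = 362880/2 = 181440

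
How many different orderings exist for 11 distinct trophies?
11! = 39916800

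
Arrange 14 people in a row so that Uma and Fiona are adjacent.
Treat as block: (14-1)! × 2! = 6227020800 × 2 = 12454041600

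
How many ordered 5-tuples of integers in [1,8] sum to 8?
Coefficient of x^8 in (x + x² + ... + x^8)^5. By inclusion-exclusion on dice exceeding 8: Σ_j (-1)^j C(5,j)·C(8-1-8j, 4) = C(5,0)·C(7,4) = 1·35 = 35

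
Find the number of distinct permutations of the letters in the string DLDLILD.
7! / (3! × 3! × 1!) = 140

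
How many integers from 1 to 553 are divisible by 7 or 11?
⌊553/7⌋ + ⌊553/11⌋ - ⌊553/77⌋ = 79 + 50 - 7 = 122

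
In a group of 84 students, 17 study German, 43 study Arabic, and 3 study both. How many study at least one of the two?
|A∪B| = |A| + |B| - |A∩B| = 17 + 43 - 3 = 57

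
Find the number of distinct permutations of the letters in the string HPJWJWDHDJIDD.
13! / (3! × 1! × 1! × 2! × 4! × 2!) = 10810800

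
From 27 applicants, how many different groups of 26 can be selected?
C(27,26) = 27!/(26!×1!) = 27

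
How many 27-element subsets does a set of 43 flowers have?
C(43,27) = 43!/(27!×16!) = 265182149218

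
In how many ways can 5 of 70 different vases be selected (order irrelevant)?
C(70,5) = 70!/(5!×65!) = 12103014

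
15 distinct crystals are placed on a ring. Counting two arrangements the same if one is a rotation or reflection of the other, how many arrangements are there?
(15-1)!/2 = 87178291200/2 = 43589145600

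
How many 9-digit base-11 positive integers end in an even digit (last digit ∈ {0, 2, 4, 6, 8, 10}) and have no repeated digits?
Last∈{0,2,4,6,8,10}. Last=0: 1814400. Last nonzero: 5×9×P(9,7) = 8164800. Total = 9979200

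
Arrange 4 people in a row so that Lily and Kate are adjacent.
Treat as block: (4-1)! × 2! = 6 × 2 = 12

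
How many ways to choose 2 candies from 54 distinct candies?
C(54,2) = 54!/(2!×52!) = 1431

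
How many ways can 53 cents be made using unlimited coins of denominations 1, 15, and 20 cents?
Coefficient of x^53 in 1/(1-x^1) · 1/(1-x^15) · 1/(1-x^20). Case on j = number of 20-cent coins (j = 0..2); remainder r = 53 - 20j is made from {1,15} in ⌊r/15⌋+1 ways. r = 53, 33, 13 → 4 + 3 + 1 = 8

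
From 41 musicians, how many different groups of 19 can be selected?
C(41,19) = 41!/(19!×22!) = 244662670200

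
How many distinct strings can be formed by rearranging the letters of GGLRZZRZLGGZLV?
14! / (3! × 4! × 2! × 1! × 4!) = 12612600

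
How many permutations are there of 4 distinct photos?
4! = 24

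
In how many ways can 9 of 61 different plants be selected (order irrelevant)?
C(61,9) = 61!/(9!×52!) = 17341763505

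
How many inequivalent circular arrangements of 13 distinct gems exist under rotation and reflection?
(13-1)!/2 = 479001600/2 = 239500800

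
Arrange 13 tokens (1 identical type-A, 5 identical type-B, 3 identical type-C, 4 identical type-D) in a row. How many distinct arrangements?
13! / (1! × 5! × 3! × 4!) = 360360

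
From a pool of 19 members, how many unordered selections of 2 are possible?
C(19,2) = 19!/(2!×17!) = 171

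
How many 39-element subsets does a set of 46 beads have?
C(46,39) = 46!/(39!×7!) = 53524680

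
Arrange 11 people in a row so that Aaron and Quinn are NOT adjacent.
Total - adjacent = 11! - (11-1)!×2 = 39916800 - 7257600 = 32659200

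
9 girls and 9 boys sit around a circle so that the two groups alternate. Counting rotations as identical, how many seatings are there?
Fix one of the girls: (9-1)! ways for the remaining girls, × 9! ways for the boys = 40320 × 362880 = 14631321600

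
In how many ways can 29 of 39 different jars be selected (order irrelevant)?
C(39,29) = 39!/(29!×10!) = 635745396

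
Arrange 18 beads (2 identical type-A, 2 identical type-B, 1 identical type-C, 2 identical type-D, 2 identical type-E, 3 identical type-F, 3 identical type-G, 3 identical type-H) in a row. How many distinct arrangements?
18! / (2! × 2! × 1! × 2! × 2! × 3! × 3! × 3!) = 1852538688000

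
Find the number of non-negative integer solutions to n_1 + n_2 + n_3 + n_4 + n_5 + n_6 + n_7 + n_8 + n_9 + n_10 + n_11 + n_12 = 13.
C(13+12-1, 12-1) = C(24, 11) = 2496144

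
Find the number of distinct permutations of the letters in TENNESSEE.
9! / (1! × 4! × 2! × 2!) = 3780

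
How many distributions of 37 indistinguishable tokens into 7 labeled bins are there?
C(37+7-1, 7-1) = C(43, 6) = 6096454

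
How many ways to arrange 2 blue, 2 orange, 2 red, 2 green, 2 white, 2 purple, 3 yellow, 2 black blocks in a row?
17! / (2! × 2! × 2! × 2! × 2! × 2! × 3! × 2!) = 463134672000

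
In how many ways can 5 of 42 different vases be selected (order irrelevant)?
C(42,5) = 42!/(5!×37!) = 850668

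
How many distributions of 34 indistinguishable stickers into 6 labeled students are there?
C(34+6-1, 6-1) = C(39, 5) = 575757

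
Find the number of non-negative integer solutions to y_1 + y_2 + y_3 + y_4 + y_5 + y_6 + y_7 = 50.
C(50+7-1, 7-1) = C(56, 6) = 32468436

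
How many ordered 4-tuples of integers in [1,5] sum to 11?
Coefficient of x^11 in (x + x² + ... + x^5)^4. By inclusion-exclusion on dice exceeding 5: Σ_j (-1)^j C(4,j)·C(11-1-5j, 3) = C(4,0)·C(10,3) - C(4,1)·C(5,3) = 1·120 - 4·10 = 80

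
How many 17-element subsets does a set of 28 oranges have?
C(28,17) = 28!/(17!×11!) = 21474180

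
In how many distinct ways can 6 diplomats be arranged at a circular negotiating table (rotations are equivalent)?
Circular: fix one position, arrange the rest. (6-1)! = 120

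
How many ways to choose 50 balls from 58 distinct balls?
C(58,50) = 58!/(50!×8!) = 1916797311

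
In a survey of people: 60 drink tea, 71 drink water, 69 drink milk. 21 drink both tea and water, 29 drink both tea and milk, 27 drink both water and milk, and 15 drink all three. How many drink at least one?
|A∪B∪C| = 60+71+69-21-29-27+15 = 138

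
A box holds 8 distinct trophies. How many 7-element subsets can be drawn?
C(8,7) = 8!/(7!×1!) = 8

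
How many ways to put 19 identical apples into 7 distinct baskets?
C(19+7-1, 7-1) = C(25, 6) = 177100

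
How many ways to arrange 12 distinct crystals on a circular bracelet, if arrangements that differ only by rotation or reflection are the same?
(12-1)!/2 = 39916800/2 = 19958400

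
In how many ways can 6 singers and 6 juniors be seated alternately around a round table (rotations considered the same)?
Fix one of the singers: (6-1)! ways for the remaining singers, × 6! ways for the juniors = 120 × 720 = 86400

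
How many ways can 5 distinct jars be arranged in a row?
5! = 120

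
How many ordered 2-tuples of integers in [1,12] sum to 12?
Coefficient of x^12 in (x + x² + ... + x^12)^2. By inclusion-exclusion on dice exceeding 12: Σ_j (-1)^j C(2,j)·C(12-1-12j, 1) = C(2,0)·C(11,1) = 1·11 = 11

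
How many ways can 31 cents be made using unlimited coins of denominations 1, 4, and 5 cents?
Coefficient of x^31 in 1/(1-x^1) · 1/(1-x^4) · 1/(1-x^5). Case on j = number of 5-cent coins (j = 0..6); remainder r = 31 - 5j is made from {1,4} in ⌊r/4⌋+1 ways. r = 31, 26, 21, 16, 11, 6, 1 → 8 + 7 + 6 + 5 + 3 + 2 + 1 = 32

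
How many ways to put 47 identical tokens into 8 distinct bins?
C(47+8-1, 8-1) = C(54, 7) = 177100560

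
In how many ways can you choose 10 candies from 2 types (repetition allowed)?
C(10+2-1, 2-1) = C(11, 1) = 11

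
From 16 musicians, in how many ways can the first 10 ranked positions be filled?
P(16,10) = 16!/(16-10)! = 29059430400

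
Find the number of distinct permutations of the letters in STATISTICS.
10! / (3! × 3! × 1! × 2! × 1!) = 50400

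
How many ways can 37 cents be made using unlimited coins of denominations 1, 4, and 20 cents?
Coefficient of x^37 in 1/(1-x^1) · 1/(1-x^4) · 1/(1-x^20). Case on j = number of 20-cent coins (j = 0..1); remainder r = 37 - 20j is made from {1,4} in ⌊r/4⌋+1 ways. r = 37, 17 → 10 + 5 = 15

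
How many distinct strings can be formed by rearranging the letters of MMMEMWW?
7! / (2! × 4! × 1!) = 105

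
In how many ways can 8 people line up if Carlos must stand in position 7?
Fix one position: (8-1)! = 5040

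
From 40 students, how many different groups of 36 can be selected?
C(40,36) = 40!/(36!×4!) = 91390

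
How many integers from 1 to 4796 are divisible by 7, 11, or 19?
⌊4796/7⌋+⌊4796/11⌋+⌊4796/19⌋ - ⌊4796/77⌋-⌊4796/133⌋-⌊4796/209⌋ + ⌊4796/1463⌋ = 685+436+252 - 62-36-22 + 3 = 1256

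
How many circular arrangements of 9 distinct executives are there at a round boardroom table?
Circular: fix one position, arrange the rest. (9-1)! = 40320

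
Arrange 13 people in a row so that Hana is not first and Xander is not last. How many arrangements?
By inclusion-exclusion: 13! - 2×(13-1)! + (13-2)! = 6227020800 - 958003200 + 39916800 = 5308934400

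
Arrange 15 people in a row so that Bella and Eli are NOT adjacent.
Total - adjacent = 15! - (15-1)!×2 = 1307674368000 - 174356582400 = 1133317785600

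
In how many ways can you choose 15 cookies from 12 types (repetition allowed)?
C(15+12-1, 12-1) = C(26, 11) = 7726160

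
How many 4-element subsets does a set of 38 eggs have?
C(38,4) = 38!/(4!×34!) = 73815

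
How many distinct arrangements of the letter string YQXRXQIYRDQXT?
13! / (2! × 3! × 1! × 3! × 2! × 1! × 1!) = 43243200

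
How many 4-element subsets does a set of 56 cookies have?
C(56,4) = 56!/(4!×52!) = 367290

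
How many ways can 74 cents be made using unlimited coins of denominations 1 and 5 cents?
Coefficient of x^74 in 1/(1-x^1) · 1/(1-x^5). Use j coins of 5 for j = 0..⌊74/5⌋ = 14, the rest in 1s: 14 + 1 = 15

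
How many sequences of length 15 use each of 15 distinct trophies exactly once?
15! = 1307674368000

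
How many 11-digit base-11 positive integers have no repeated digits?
First digit: 10 choices (nonzero). Then descending: 10 × 10 × 9 × 8 × 7 × 6 × 5 × 4 × 3 × 2 × 1 = 36288000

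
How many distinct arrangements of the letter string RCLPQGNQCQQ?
11! / (4! × 1! × 1! × 1! × 1! × 2! × 1!) = 831600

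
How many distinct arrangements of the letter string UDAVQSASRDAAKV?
14! / (2! × 2! × 4! × 2! × 1! × 1! × 1! × 1!) = 454053600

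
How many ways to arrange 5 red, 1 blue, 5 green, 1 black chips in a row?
12! / (5! × 1! × 5! × 1!) = 33264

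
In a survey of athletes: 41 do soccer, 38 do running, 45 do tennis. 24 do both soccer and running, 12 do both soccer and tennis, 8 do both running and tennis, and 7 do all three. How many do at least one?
|A∪B∪C| = 41+38+45-24-12-8+7 = 87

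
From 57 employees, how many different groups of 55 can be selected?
C(57,55) = 57!/(55!×2!) = 1596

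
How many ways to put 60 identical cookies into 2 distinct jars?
C(60+2-1, 2-1) = C(61, 1) = 61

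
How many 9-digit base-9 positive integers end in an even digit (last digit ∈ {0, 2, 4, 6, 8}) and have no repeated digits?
Last∈{0,2,4,6,8}. Last=0: 40320. Last nonzero: 4×7×P(7,7) = 141120. Total = 181440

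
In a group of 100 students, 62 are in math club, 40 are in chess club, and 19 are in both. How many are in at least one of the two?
|A∪B| = |A| + |B| - |A∩B| = 62 + 40 - 19 = 83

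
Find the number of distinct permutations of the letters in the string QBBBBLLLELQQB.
13! / (5! × 1! × 3! × 4!) = 360360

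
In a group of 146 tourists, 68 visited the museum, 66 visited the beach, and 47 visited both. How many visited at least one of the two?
|A∪B| = |A| + |B| - |A∩B| = 68 + 66 - 47 = 87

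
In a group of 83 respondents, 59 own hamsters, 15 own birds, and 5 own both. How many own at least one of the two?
|A∪B| = |A| + |B| - |A∩B| = 59 + 15 - 5 = 69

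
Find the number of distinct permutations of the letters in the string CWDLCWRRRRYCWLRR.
16! / (3! × 2! × 3! × 6! × 1! × 1!) = 403603200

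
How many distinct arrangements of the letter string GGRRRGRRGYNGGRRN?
16! / (6! × 7! × 2! × 1!) = 2882880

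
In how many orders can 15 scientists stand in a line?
15! = 1307674368000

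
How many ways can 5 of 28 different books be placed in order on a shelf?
P(28,5) = 28!/(28-5)! = 11793600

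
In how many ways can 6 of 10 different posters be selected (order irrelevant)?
C(10,6) = 10!/(6!×4!) = 210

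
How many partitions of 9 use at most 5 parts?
By conjugation, equals partitions of 9 into parts ≤ 5. Let r_j(i) = number of partitions of i into parts ≤ j, for i = 0..9. r_1(i) = 1 for all i; r_j(i) = r_{j-1}(i) + r_j(i-j). Rows j = 2..5: ≤2: 1 1 2 2 3 3 4 4 5 5; ≤3: 1 1 2 3 4 5 7 8 10 12; ≤4: 1 1 2 3 5 6 9 11 15 18; ≤5: 1 1 2 3 5 7 10 13 18 23. r_5(9) = 23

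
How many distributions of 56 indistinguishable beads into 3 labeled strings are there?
C(56+3-1, 3-1) = C(58, 2) = 1653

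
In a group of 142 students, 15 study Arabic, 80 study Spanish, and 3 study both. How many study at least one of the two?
|A∪B| = |A| + |B| - |A∩B| = 15 + 80 - 3 = 92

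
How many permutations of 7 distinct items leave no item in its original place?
!7 = Σ_{j=0}^{7} (-1)^j·7!/j! = 5040 - 5040 + 2520 - 840 + 210 - 42 + 7 - 1 = 1854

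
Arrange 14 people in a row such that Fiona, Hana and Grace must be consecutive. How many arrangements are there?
Treat the 3 as one block: (14-3+1)! × 3! = 479001600 × 6 = 2874009600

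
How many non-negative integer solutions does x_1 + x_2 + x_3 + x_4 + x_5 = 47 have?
C(47+5-1, 5-1) = C(51, 4) = 249900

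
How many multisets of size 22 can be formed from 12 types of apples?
C(22+12-1, 12-1) = C(33, 11) = 193536720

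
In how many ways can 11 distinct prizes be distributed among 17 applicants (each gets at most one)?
P(17,11) = 17!/(17-11)! = 494010316800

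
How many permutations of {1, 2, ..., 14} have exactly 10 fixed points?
Choose the 10 fixed points C(14,10) = 1001, derange the rest: !4 = Σ_{j=0}^{4} (-1)^j·4!/j! = 24 - 24 + 12 - 4 + 1 = 9. Product = 1001 × 9 = 9009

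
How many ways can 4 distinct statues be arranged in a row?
4! = 24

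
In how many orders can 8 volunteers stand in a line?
8! = 40320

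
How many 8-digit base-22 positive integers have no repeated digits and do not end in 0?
Last digit: 21 nonzero choices. First digit: 20 (nonzero, ≠last). Middle 6: P(20,6) = 27907200. Total = 11721024000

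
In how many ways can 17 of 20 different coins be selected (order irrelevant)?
C(20,17) = 20!/(17!×3!) = 1140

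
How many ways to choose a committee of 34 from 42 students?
C(42,34) = 42!/(34!×8!) = 118030185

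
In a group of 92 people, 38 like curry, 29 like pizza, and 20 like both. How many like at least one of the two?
|A∪B| = |A| + |B| - |A∩B| = 38 + 29 - 20 = 47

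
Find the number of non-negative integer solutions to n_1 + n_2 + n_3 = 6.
C(6+3-1, 3-1) = C(8, 2) = 28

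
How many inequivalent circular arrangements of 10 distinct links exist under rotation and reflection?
(10-1)!/2 = 362880/2 = 181440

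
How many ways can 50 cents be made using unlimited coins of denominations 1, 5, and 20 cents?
Coefficient of x^50 in 1/(1-x^1) · 1/(1-x^5) · 1/(1-x^20). Case on j = number of 20-cent coins (j = 0..2); remainder r = 50 - 20j is made from {1,5} in ⌊r/5⌋+1 ways. r = 50, 30, 10 → 11 + 7 + 3 = 21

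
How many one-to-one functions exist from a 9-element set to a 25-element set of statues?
P(25,9) = 25!/(25-9)! = 741354768000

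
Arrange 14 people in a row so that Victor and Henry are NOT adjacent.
Total - adjacent = 14! - (14-1)!×2 = 87178291200 - 12454041600 = 74724249600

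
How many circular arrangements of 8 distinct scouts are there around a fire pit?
Circular: fix one position, arrange the rest. (8-1)! = 5040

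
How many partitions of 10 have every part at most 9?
Let r_j(i) = number of partitions of i into parts ≤ j, for i = 0..10. r_1(i) = 1 for all i; r_j(i) = r_{j-1}(i) + r_j(i-j). Rows j = 2..9: ≤2: 1 1 2 2 3 3 4 4 5 5 6; ≤3: 1 1 2 3 4 5 7 8 10 12 14; ≤4: 1 1 2 3 5 6 9 11 15 18 23; ≤5: 1 1 2 3 5 7 10 13 18 23 30; ≤6: 1 1 2 3 5 7 11 14 20 26 35; ≤7: 1 1 2 3 5 7 11 15 21 28 38; ≤8: 1 1 2 3 5 7 11 15 22 29 40; ≤9: 1 1 2 3 5 7 11 15 22 30 41. r_9(10) = 41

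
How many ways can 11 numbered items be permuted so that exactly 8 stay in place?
Choose the 8 fixed points C(11,8) = 165, derange the rest: !3 = Σ_{j=0}^{3} (-1)^j·3!/j! = 6 - 6 + 3 - 1 = 2. Product = 165 × 2 = 330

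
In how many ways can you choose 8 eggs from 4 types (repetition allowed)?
C(8+4-1, 4-1) = C(11, 3) = 165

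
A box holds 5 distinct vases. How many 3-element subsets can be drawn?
C(5,3) = 5!/(3!×2!) = 10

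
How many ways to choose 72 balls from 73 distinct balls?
C(73,72) = 73!/(72!×1!) = 73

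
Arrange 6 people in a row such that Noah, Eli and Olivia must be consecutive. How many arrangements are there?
Treat the 3 as one block: (6-3+1)! × 3! = 24 × 6 = 144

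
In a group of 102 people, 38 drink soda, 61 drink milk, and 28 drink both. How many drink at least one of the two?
|A∪B| = |A| + |B| - |A∩B| = 38 + 61 - 28 = 71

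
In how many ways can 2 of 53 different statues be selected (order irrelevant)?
C(53,2) = 53!/(2!×51!) = 1378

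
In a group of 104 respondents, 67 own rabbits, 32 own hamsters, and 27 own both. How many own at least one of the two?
|A∪B| = |A| + |B| - |A∩B| = 67 + 32 - 27 = 72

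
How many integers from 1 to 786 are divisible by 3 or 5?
⌊786/3⌋ + ⌊786/5⌋ - ⌊786/15⌋ = 262 + 157 - 52 = 367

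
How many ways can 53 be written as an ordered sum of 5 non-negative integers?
C(53+5-1, 5-1) = C(57, 4) = 395010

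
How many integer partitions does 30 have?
Pentagonal recurrence p(n) = p(n-1) + p(n-2) - p(n-5) - p(n-7) + p(n-12) + p(n-15) - ... gives p(0..29) = 1, 1, 2, 3, 5, 7, 11, 15, 22, 30, 42, 56, 77, 101, 135, 176, 231, 297, 385, 490, 627, 792, 1002, 1255, 1575, 1958, 2436, 3010, 3718, 4565. p(30) = p(29) + p(28) - p(25) - p(23) + p(18) + p(15) - p(8) - p(4) = 4565 + 3718 - 1958 - 1255 + 385 + 176 - 22 - 5 = 5604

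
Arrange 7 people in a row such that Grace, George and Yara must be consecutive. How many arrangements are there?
Treat the 3 as one block: (7-3+1)! × 3! = 120 × 6 = 720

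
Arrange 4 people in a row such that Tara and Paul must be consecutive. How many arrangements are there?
Treat the 2 as one block: (4-2+1)! × 2! = 6 × 2 = 12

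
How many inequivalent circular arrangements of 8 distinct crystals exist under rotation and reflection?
(8-1)!/2 = 5040/2 = 2520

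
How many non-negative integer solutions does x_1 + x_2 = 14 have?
C(14+2-1, 2-1) = C(15, 1) = 15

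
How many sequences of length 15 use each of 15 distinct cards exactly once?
15! = 1307674368000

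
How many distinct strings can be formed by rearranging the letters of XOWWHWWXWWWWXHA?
15! / (3! × 1! × 8! × 2! × 1!) = 2702700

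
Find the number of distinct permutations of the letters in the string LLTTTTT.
7! / (5! × 2!) = 21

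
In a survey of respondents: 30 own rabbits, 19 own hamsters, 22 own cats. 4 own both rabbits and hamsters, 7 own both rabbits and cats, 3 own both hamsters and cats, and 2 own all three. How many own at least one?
|A∪B∪C| = 30+19+22-4-7-3+2 = 59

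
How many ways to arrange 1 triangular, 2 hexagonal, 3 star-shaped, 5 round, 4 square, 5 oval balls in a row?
20! / (1! × 2! × 3! × 5! × 4! × 5!) = 586637251200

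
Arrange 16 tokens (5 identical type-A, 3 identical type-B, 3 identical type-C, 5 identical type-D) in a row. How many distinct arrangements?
16! / (5! × 3! × 3! × 5!) = 40360320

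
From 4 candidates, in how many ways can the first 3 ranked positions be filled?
P(4,3) = 4!/(4-3)! = 24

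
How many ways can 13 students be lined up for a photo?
13! = 6227020800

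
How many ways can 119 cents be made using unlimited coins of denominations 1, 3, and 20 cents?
Coefficient of x^119 in 1/(1-x^1) · 1/(1-x^3) · 1/(1-x^20). Case on j = number of 20-cent coins (j = 0..5); remainder r = 119 - 20j is made from {1,3} in ⌊r/3⌋+1 ways. r = 119, 99, 79, 59, 39, 19 → 40 + 34 + 27 + 20 + 14 + 7 = 142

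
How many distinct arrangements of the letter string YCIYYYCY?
8! / (2! × 5! × 1!) = 168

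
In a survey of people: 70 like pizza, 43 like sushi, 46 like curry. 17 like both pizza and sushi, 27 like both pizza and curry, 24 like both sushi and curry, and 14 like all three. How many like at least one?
|A∪B∪C| = 70+43+46-17-27-24+14 = 105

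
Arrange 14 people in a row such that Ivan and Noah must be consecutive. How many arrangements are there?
Treat the 2 as one block: (14-2+1)! × 2! = 6227020800 × 2 = 12454041600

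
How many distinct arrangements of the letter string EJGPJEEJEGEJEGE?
15! / (4! × 7! × 3! × 1!) = 1801800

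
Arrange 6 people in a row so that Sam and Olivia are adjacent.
Treat as block: (6-1)! × 2! = 120 × 2 = 240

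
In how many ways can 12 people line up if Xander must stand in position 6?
Fix one position: (12-1)! = 39916800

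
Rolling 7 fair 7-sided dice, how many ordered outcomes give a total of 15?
Coefficient of x^15 in (x + x² + ... + x^7)^7. By inclusion-exclusion on dice exceeding 7: Σ_j (-1)^j C(7,j)·C(15-1-7j, 6) = C(7,0)·C(14,6) - C(7,1)·C(7,6) = 1·3003 - 7·7 = 2954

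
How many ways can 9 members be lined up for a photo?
9! = 362880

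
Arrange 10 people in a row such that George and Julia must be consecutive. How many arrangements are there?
Treat the 2 as one block: (10-2+1)! × 2! = 362880 × 2 = 725760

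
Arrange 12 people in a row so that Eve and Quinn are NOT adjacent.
Total - adjacent = 12! - (12-1)!×2 = 479001600 - 79833600 = 399168000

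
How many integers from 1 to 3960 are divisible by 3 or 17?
⌊3960/3⌋ + ⌊3960/17⌋ - ⌊3960/51⌋ = 1320 + 232 - 77 = 1475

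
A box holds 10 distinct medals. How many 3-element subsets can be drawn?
C(10,3) = 10!/(3!×7!) = 120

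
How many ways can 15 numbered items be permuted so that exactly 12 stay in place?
Choose the 12 fixed points C(15,12) = 455, derange the rest: !3 = Σ_{j=0}^{3} (-1)^j·3!/j! = 6 - 6 + 3 - 1 = 2. Product = 455 × 2 = 910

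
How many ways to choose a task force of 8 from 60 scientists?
C(60,8) = 60!/(8!×52!) = 2558620845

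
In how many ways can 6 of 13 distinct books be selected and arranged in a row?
P(13,6) = 13!/(13-6)! = 1235520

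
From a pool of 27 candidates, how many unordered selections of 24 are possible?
C(27,24) = 27!/(24!×3!) = 2925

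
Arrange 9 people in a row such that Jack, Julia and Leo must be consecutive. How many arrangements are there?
Treat the 3 as one block: (9-3+1)! × 3! = 5040 × 6 = 30240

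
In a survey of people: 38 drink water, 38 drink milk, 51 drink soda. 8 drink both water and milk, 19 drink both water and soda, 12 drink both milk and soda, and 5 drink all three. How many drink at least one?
|A∪B∪C| = 38+38+51-8-19-12+5 = 93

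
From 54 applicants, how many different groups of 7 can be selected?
C(54,7) = 54!/(7!×47!) = 177100560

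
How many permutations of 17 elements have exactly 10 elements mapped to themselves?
Choose the 10 fixed points C(17,10) = 19448, derange the rest: !7 = Σ_{j=0}^{7} (-1)^j·7!/j! = 5040 - 5040 + 2520 - 840 + 210 - 42 + 7 - 1 = 1854. Product = 19448 × 1854 = 36056592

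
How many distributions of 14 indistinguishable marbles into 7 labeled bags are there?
C(14+7-1, 7-1) = C(20, 6) = 38760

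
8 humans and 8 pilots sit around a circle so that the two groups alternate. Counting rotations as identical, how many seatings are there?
Fix one of the humans: (8-1)! ways for the remaining humans, × 8! ways for the pilots = 5040 × 40320 = 203212800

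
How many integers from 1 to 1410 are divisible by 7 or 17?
⌊1410/7⌋ + ⌊1410/17⌋ - ⌊1410/119⌋ = 201 + 82 - 11 = 272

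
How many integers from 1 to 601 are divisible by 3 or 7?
⌊601/3⌋ + ⌊601/7⌋ - ⌊601/21⌋ = 200 + 85 - 28 = 257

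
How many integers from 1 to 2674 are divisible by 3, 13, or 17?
⌊2674/3⌋+⌊2674/13⌋+⌊2674/17⌋ - ⌊2674/39⌋-⌊2674/51⌋-⌊2674/221⌋ + ⌊2674/663⌋ = 891+205+157 - 68-52-12 + 4 = 1125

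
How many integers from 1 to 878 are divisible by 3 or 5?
⌊878/3⌋ + ⌊878/5⌋ - ⌊878/15⌋ = 292 + 175 - 58 = 409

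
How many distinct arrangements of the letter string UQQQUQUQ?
8! / (5! × 3!) = 56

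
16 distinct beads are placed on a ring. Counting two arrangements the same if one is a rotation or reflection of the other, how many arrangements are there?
(16-1)!/2 = 1307674368000/2 = 653837184000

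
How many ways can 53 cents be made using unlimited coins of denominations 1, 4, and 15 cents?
Coefficient of x^53 in 1/(1-x^1) · 1/(1-x^4) · 1/(1-x^15). Case on j = number of 15-cent coins (j = 0..3); remainder r = 53 - 15j is made from {1,4} in ⌊r/4⌋+1 ways. r = 53, 38, 23, 8 → 14 + 10 + 6 + 3 = 33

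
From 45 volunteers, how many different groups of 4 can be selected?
C(45,4) = 45!/(4!×41!) = 148995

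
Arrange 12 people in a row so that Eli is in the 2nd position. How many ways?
Fix one position: (12-1)! = 39916800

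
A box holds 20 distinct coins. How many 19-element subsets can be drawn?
C(20,19) = 20!/(19!×1!) = 20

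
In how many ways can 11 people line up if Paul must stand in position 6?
Fix one position: (11-1)! = 3628800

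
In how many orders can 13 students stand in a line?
13! = 6227020800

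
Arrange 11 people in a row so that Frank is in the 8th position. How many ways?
Fix one position: (11-1)! = 3628800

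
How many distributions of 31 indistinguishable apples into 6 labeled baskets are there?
C(31+6-1, 6-1) = C(36, 5) = 376992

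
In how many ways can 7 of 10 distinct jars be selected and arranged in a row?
P(10,7) = 10!/(10-7)! = 604800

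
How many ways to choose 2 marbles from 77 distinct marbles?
C(77,2) = 77!/(2!×75!) = 2926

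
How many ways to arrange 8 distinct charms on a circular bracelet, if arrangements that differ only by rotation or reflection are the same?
(8-1)!/2 = 5040/2 = 2520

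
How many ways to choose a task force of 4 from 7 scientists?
C(7,4) = 7!/(4!×3!) = 35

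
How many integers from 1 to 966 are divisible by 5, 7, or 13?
⌊966/5⌋+⌊966/7⌋+⌊966/13⌋ - ⌊966/35⌋-⌊966/65⌋-⌊966/91⌋ + ⌊966/455⌋ = 193+138+74 - 27-14-10 + 2 = 356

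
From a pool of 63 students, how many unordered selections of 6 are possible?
C(63,6) = 63!/(6!×57!) = 67945521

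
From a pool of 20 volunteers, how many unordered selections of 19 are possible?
C(20,19) = 20!/(19!×1!) = 20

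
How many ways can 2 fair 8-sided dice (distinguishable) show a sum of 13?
Coefficient of x^13 in (x + x² + ... + x^8)^2. By inclusion-exclusion on dice exceeding 8: Σ_j (-1)^j C(2,j)·C(13-1-8j, 1) = C(2,0)·C(12,1) - C(2,1)·C(4,1) = 1·12 - 2·4 = 4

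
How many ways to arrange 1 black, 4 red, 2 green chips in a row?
7! / (1! × 4! × 2!) = 105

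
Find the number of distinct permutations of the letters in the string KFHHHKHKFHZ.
11! / (3! × 1! × 2! × 5!) = 27720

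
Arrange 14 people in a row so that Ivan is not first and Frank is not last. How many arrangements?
By inclusion-exclusion: 14! - 2×(14-1)! + (14-2)! = 87178291200 - 12454041600 + 479001600 = 75203251200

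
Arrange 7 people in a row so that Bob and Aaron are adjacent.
Treat as block: (7-1)! × 2! = 720 × 2 = 1440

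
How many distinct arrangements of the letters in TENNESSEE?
9! / (1! × 4! × 2! × 2!) = 3780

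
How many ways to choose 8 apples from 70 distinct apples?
C(70,8) = 70!/(8!×62!) = 9440350920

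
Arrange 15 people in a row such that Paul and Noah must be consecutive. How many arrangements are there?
Treat the 2 as one block: (15-2+1)! × 2! = 87178291200 × 2 = 174356582400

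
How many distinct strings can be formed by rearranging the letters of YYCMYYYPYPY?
11! / (7! × 1! × 2! × 1!) = 3960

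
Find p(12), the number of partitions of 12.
Pentagonal recurrence p(n) = p(n-1) + p(n-2) - p(n-5) - p(n-7) + p(n-12) + p(n-15) - ... gives p(0..11) = 1, 1, 2, 3, 5, 7, 11, 15, 22, 30, 42, 56. p(12) = p(11) + p(10) - p(7) - p(5) + p(0) = 56 + 42 - 15 - 7 + 1 = 77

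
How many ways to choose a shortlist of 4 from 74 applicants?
C(74,4) = 74!/(4!×70!) = 1150626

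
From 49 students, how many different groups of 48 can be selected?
C(49,48) = 49!/(48!×1!) = 49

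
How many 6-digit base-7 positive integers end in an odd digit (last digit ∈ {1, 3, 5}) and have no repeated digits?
Last∈{1,3,5}. Last=0: 0. Last nonzero: 3×5×P(5,4) = 1800. Total = 1800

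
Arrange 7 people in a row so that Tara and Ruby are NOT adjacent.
Total - adjacent = 7! - (7-1)!×2 = 5040 - 1440 = 3600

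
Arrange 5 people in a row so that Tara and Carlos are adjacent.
Treat as block: (5-1)! × 2! = 24 × 2 = 48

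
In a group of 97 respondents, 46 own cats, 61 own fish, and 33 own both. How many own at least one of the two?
|A∪B| = |A| + |B| - |A∩B| = 46 + 61 - 33 = 74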